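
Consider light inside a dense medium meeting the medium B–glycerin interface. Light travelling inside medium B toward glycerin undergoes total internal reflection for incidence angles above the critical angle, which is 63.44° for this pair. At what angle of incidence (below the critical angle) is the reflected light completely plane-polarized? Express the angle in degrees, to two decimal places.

At the critical angle sin θ_c = n₂/n₁, giving n₂/n₁ = sin 63.44° = 0.8945.
Then tan θ_B = n₂/n₁ = 0.8945, so θ_B = arctan 0.8945 = 41.81°.

θ_B ≈ 41.81°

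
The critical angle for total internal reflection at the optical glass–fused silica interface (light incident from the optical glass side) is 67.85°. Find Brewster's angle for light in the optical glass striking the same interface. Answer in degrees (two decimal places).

sin θ_c = n₂/n₁, so n₂/n₁ = sin 67.85° = 0.9262.
Brewster: tan θ_B = n₂/n₁ = 0.9262.
θ_B = arctan(0.9262) = 42.81°.

θ_B ≈ 42.81°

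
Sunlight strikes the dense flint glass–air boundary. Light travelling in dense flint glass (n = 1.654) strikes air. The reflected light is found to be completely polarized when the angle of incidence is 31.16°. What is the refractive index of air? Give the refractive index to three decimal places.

At Brewster's angle, tan θ_B = n₂/n₁ with n₁ on the incident side (dense flint glass) and n₂ on the transmitted side (air).
n₂ = n₁ tan θ_B = 1.654 × tan 31.16° = 1.000.

n ≈ 1.000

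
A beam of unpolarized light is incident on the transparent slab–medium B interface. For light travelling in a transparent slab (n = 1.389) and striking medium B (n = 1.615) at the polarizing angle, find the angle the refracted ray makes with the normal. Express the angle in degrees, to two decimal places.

θ_B = arctan(n₂/n₁) = arctan(1.615/1.389) = 49.30°.
The refracted ray is perpendicular to the reflected ray, so θ_t = 90° − θ_B = 40.70°.

θ_t ≈ 40.70°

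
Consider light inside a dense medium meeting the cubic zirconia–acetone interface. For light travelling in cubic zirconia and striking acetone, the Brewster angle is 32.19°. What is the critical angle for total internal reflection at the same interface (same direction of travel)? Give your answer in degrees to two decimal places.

θ_c ≈ 39.01°

n₂/n₁ = tan 32.19° = 0.6295; the critical angle satisfies sin θ_c = n₂/n₁.
θ_c = arcsin(0.6295) = 39.01°.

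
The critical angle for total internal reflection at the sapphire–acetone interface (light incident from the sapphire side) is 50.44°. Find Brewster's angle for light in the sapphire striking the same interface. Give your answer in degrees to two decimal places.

n₂/n₁ = sin θ_c = sin 50.44° = 0.7710.
tan θ_B equals the same ratio, so θ_B = arctan(0.7710) = 37.63°.

θ_B ≈ 37.63°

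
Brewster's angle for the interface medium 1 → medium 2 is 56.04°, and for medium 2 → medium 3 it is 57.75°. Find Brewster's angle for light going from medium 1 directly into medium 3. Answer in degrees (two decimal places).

θ_B ≈ 66.98°

Each Brewster angle gives a ratio: n₂/n₁ = tan 56.04° = 1.4848, n₃/n₂ = tan 57.75° = 1.5849.
n₃/n₁ = 2.3533. Then tan θ_B(1→3) = n₃/n₁, so θ_B(1→3) = arctan(2.3533) = 66.98°.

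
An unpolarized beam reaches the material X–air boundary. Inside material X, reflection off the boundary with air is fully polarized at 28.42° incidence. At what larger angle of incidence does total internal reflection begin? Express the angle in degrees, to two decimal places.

From Brewster, n₂/n₁ = tan θ_B = tan 28.42° = 0.5411.
Then sin θ_c = n₂/n₁ = 0.5411, so θ_c = arcsin 0.5411 = 32.76°.

θ_c ≈ 32.76°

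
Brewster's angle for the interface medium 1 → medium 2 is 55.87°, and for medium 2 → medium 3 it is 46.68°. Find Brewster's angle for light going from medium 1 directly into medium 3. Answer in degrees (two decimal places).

n₂/n₁ = tan 55.87° = 1.4753 and n₃/n₂ = tan 46.68° = 1.0604.
n₃/n₁ = 1.5645. Then tan θ_B(1→3) = n₃/n₁, so θ_B(1→3) = arctan(1.5645) = 57.41°.

θ_B ≈ 57.41°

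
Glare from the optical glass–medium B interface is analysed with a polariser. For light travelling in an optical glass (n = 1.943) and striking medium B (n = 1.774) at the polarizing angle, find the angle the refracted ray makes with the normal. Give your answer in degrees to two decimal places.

tan θ_B = n₂/n₁ = 1.774/1.943 = 0.9130, so θ_B = 42.40°.
The refracted ray is perpendicular to the reflected ray, so θ_t = 90° − θ_B = 47.60°.

θ_t ≈ 47.60°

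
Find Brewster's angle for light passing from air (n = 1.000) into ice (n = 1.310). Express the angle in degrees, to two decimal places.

θ_B ≈ 52.64°

Here n₂/n₁ = 1.310/1.000 = 1.3100, and Brewster's law gives tan θ_B = n₂/n₁.
So θ_B = arctan 1.3100 = 52.64°.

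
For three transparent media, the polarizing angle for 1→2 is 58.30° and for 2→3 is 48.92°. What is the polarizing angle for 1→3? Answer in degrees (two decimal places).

Each Brewster angle gives a ratio: n₂/n₁ = tan 58.30° = 1.6191, n₃/n₂ = tan 48.92° = 1.1471.
n₃/n₁ = 1.8574. Then tan θ_B(1→3) = n₃/n₁, so θ_B(1→3) = arctan(1.8574) = 61.70°.

θ_B ≈ 61.70°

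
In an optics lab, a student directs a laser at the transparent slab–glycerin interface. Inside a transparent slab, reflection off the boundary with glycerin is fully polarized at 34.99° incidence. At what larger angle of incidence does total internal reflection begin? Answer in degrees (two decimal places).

n₂/n₁ = tan 34.99° = 0.6999; the critical angle satisfies sin θ_c = n₂/n₁.
θ_c = arcsin(0.6999) = 44.42°.

θ_c ≈ 44.42°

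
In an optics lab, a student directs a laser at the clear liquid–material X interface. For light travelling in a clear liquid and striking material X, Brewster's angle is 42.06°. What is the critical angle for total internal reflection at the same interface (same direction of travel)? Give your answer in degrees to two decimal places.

θ_c ≈ 64.46°

n₂/n₁ = tan 42.06° = 0.9023; the critical angle satisfies sin θ_c = n₂/n₁.
θ_c = arcsin(0.9023) = 64.46°.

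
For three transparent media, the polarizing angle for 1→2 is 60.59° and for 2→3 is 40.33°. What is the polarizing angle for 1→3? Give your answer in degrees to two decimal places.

θ_B ≈ 56.42°

tan θ_B(1→2) = n₂/n₁ = tan 60.59° = 1.7740.
tan θ_B(2→3) = n₃/n₂ = tan 40.33° = 0.8490.
Multiplying, n₃/n₁ = 1.7740 × 0.8490 = 1.5061, and θ_B(1→3) = arctan 1.5061 = 56.42°.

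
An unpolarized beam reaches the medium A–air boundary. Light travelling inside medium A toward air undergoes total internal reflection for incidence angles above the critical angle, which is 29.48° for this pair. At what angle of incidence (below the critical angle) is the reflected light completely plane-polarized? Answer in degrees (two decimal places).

θ_B ≈ 26.20°

sin θ_c = n₂/n₁, so n₂/n₁ = sin 29.48° = 0.4921.
Brewster: tan θ_B = n₂/n₁ = 0.4921.
θ_B = arctan(0.4921) = 26.20°.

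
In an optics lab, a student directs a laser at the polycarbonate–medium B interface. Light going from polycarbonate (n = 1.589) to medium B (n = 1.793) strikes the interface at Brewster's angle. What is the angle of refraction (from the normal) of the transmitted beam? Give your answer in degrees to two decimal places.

θ_B = arctan(n₂/n₁) = arctan(1.793/1.589) = 48.45°.
Since θ_B + θ_t = 90° at Brewster incidence, θ_t = 90° − 48.45° = 41.55°.

θ_t ≈ 41.55°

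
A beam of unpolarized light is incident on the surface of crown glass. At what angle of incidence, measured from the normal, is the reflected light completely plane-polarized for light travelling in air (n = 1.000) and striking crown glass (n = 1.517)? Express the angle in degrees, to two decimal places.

tan θ_B = n₂/n₁ = 1.517/1.000 = 1.5170.
θ_B = arctan(1.5170) = 56.61°.

θ_B ≈ 56.61°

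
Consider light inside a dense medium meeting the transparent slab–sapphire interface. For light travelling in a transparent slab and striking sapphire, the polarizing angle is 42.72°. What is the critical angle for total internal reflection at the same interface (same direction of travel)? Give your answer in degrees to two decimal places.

n₂/n₁ = tan 42.72° = 0.9234; the critical angle satisfies sin θ_c = n₂/n₁.
θ_c = arcsin(0.9234) = 67.43°.

θ_c ≈ 67.43°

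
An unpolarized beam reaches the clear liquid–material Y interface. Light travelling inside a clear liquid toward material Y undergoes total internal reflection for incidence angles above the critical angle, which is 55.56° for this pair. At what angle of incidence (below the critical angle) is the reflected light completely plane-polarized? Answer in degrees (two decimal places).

θ_B ≈ 39.51°

At the critical angle sin θ_c = n₂/n₁, giving n₂/n₁ = sin 55.56° = 0.8247.
Then tan θ_B = n₂/n₁ = 0.8247, so θ_B = arctan 0.8247 = 39.51°.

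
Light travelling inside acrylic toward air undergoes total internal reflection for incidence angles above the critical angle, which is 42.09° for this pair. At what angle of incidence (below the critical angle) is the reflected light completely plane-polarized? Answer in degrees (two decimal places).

θ_B ≈ 33.83°

sin θ_c = n₂/n₁, so n₂/n₁ = sin 42.09° = 0.6703.
Brewster: tan θ_B = n₂/n₁ = 0.6703.
θ_B = arctan(0.6703) = 33.83°.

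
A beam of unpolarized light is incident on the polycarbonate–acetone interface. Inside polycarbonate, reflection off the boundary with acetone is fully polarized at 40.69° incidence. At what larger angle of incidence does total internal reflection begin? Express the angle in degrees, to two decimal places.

n₂/n₁ = tan 40.69° = 0.8598; the critical angle satisfies sin θ_c = n₂/n₁.
θ_c = arcsin(0.8598) = 59.30°.

θ_c ≈ 59.30°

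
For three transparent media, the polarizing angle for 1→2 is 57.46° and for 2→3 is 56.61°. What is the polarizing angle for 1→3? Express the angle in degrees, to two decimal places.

θ_B ≈ 67.19°

n₂/n₁ = tan 57.46° = 1.5673 and n₃/n₂ = tan 56.61° = 1.5172.
n₃/n₁ = 2.3778. Then tan θ_B(1→3) = n₃/n₁, so θ_B(1→3) = arctan(2.3778) = 67.19°.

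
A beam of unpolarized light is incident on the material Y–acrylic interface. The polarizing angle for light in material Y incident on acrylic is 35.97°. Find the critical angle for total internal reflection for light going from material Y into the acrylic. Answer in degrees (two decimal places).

θ_c ≈ 46.53°

tan θ_B = n₂/n₁ = tan 35.97° = 0.7257.
Total internal reflection: sin θ_c = n₂/n₁ = 0.7257.
θ_c = arcsin(0.7257) = 46.53°.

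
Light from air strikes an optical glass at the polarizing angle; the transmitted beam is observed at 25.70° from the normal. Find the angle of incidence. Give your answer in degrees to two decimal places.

At Brewster's angle the reflected and refracted rays are perpendicular, so θ_B + θ_t = 90°.
So θ_B = 90° − θ_t = 90° − 25.70° = 64.30°.

θ_B ≈ 64.30°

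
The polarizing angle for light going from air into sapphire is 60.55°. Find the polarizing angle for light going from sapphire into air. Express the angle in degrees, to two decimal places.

θ_B' ≈ 29.45°

Reversing the direction swaps n₁ and n₂, so tan θ_B' = 1/tan θ_B and θ_B' = 90° − θ_B.
Hence θ_B' = 90° − 60.55° = 29.45°.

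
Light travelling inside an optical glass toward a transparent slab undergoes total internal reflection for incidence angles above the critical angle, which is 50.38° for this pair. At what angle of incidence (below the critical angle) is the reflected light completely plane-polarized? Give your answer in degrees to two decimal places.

θ_B ≈ 37.61°

At the critical angle sin θ_c = n₂/n₁, giving n₂/n₁ = sin 50.38° = 0.7703.
Then tan θ_B = n₂/n₁ = 0.7703, so θ_B = arctan 0.7703 = 37.61°.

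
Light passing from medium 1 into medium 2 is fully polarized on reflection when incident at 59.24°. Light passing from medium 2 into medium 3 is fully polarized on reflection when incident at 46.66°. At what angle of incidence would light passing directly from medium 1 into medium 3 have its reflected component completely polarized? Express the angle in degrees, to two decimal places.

θ_B ≈ 60.68°

n₂/n₁ = tan 59.24° = 1.6802 and n₃/n₂ = tan 46.66° = 1.0597.
Multiplying, n₃/n₁ = 1.6802 × 1.0597 = 1.7805, and θ_B(1→3) = arctan 1.7805 = 60.68°.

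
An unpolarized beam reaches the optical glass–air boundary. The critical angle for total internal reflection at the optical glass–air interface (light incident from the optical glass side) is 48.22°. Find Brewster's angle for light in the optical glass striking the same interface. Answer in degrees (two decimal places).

θ_B ≈ 36.71°

At the critical angle sin θ_c = n₂/n₁, giving n₂/n₁ = sin 48.22° = 0.7457.
Then tan θ_B = n₂/n₁ = 0.7457, so θ_B = arctan 0.7457 = 36.71°.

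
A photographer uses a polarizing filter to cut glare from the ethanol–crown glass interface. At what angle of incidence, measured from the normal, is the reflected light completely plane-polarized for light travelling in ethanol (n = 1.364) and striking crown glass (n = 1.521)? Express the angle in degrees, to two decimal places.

tan θ_B = n₂/n₁ = 1.521/1.364 = 1.1151.
So θ_B = arctan 1.1151 = 48.11°.

θ_B ≈ 48.11°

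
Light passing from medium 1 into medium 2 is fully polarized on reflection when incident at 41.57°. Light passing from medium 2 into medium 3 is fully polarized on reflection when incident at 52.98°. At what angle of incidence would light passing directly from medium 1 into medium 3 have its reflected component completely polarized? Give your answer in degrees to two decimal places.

θ_B ≈ 49.63°

tan θ_B(1→2) = n₂/n₁ = tan 41.57° = 0.8869.
tan θ_B(2→3) = n₃/n₂ = tan 52.98° = 1.3261.
Multiplying, n₃/n₁ = 0.8869 × 1.3261 = 1.1761, and θ_B(1→3) = arctan 1.1761 = 49.63°.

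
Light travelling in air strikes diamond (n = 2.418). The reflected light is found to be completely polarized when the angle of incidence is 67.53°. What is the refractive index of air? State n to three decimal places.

Full polarization of the reflected beam means tan θ_B = n₂/n₁, where n₁ is the incident medium (air).
n₁ = n₂ / tan θ_B = 2.418 / tan 67.53° = 1.000.

n ≈ 1.000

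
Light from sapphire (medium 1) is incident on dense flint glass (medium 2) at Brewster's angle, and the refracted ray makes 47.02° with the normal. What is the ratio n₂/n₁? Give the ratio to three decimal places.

n₂/n₁ ≈ 0.932

At Brewster incidence θ_B = 90° − θ_t = 90° − 47.02° = 42.98°.
tan θ_B = n₂/n₁, so n₂/n₁ = tan 42.98° = 0.932.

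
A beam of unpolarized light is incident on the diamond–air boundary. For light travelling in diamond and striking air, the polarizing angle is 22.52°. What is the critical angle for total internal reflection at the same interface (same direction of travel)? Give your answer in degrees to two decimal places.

θ_c ≈ 24.50°

n₂/n₁ = tan 22.52° = 0.4146; the critical angle satisfies sin θ_c = n₂/n₁.
θ_c = arcsin(0.4146) = 24.50°.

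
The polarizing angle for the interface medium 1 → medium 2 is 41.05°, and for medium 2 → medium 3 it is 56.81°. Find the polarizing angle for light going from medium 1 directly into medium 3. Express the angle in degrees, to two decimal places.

tan θ_B(1→2) = n₂/n₁ = tan 41.05° = 0.8708.
tan θ_B(2→3) = n₃/n₂ = tan 56.81° = 1.5287.
Multiplying, n₃/n₁ = 0.8708 × 1.5287 = 1.3313, and θ_B(1→3) = arctan 1.3313 = 53.09°.

θ_B ≈ 53.09°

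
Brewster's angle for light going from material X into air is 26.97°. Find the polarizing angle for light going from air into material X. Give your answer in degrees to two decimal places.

The two Brewster angles are complementary: θ_B' = 90° − θ_B = 90° − 26.97° = 63.03°.

θ_B' ≈ 63.03°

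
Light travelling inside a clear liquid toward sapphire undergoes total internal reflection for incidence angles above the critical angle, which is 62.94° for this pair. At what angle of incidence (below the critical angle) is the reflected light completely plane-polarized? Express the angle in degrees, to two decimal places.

θ_B ≈ 41.69°

n₂/n₁ = sin θ_c = sin 62.94° = 0.8905.
tan θ_B equals the same ratio, so θ_B = arctan(0.8905) = 41.69°.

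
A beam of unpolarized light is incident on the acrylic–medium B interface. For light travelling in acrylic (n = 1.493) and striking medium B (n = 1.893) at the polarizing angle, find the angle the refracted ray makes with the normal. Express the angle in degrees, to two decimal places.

θ_t ≈ 38.26°

tan θ_B = n₂/n₁ = 1.893/1.493 = 1.2679, so θ_B = 51.74°.
At Brewster's angle the reflected and refracted rays are perpendicular, so θ_t = 90° − θ_B = 90° − 51.74° = 38.26°.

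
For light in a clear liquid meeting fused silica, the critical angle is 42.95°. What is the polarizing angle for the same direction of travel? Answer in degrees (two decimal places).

sin θ_c = n₂/n₁, so n₂/n₁ = sin 42.95° = 0.6814.
Brewster: tan θ_B = n₂/n₁ = 0.6814.
θ_B = arctan(0.6814) = 34.27°.

θ_B ≈ 34.27°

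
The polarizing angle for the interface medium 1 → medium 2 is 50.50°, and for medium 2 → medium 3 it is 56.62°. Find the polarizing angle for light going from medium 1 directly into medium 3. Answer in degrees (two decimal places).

n₂/n₁ = tan 50.50° = 1.2131 and n₃/n₂ = tan 56.62° = 1.5177.
Multiplying, n₃/n₁ = 1.2131 × 1.5177 = 1.8412, and θ_B(1→3) = arctan 1.8412 = 61.49°.

θ_B ≈ 61.49°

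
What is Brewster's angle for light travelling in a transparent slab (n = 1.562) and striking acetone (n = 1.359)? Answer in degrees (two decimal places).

Brewster's condition: tan θ_B = n₂/n₁ = 1.359/1.562 = 0.8700. Taking the arctangent, θ_B = 41.02°.

θ_B ≈ 41.02°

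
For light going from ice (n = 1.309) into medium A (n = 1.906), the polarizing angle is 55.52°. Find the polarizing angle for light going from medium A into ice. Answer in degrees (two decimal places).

The two Brewster angles are complementary: θ_B' = 90° − θ_B = 90° − 55.52° = 34.48°.

θ_B' ≈ 34.48°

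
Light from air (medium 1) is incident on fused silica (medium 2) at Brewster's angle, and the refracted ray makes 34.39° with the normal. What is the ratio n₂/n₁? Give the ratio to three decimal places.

At Brewster incidence θ_B = 90° − θ_t = 90° − 34.39° = 55.61°.
Then n₂/n₁ = tan θ_B = tan 55.61° = 1.461.

n₂/n₁ ≈ 1.461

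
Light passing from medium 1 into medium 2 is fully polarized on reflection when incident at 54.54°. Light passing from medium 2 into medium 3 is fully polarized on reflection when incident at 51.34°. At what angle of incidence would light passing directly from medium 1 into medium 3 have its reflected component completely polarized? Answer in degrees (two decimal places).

θ_B ≈ 60.33°

Each Brewster angle gives a ratio: n₂/n₁ = tan 54.54° = 1.4040, n₃/n₂ = tan 51.34° = 1.2500.
n₃/n₁ = 1.7550. Then tan θ_B(1→3) = n₃/n₁, so θ_B(1→3) = arctan(1.7550) = 60.33°.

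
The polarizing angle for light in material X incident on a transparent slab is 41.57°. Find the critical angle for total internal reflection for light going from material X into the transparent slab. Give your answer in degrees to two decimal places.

θ_c ≈ 62.49°

tan θ_B = n₂/n₁ = tan 41.57° = 0.8869.
Total internal reflection: sin θ_c = n₂/n₁ = 0.8869.
θ_c = arcsin(0.8869) = 62.49°.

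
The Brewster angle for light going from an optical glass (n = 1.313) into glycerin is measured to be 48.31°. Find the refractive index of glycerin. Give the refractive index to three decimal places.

n ≈ 1.474

Brewster's law: tan θ_B = n₂/n₁ (light incident in an optical glass, refracted into glycerin).
n₂ = n₁ tan θ_B = 1.313 × tan 48.31° = 1.474.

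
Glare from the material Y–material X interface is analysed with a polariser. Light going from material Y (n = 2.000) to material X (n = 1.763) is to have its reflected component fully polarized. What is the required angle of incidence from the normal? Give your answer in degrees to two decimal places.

θ_B ≈ 41.40°

Brewster's condition: tan θ_B = n₂/n₁ = 1.763/2.000 = 0.8815.
So θ_B = arctan 0.8815 = 41.40°.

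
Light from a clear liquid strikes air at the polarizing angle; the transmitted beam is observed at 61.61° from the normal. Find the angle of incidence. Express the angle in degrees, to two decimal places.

θ_B ≈ 28.39°

Since the reflected and refracted rays are at right angles at the polarizing angle, θ_B + θ_t = 90°.
So θ_B = 90° − θ_t = 90° − 61.61° = 28.39°.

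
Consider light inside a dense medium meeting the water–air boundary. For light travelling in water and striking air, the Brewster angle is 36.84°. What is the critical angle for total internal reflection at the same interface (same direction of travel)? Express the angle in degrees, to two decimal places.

θ_c ≈ 48.52°

tan θ_B = n₂/n₁ = tan 36.84° = 0.7492.
Total internal reflection: sin θ_c = n₂/n₁ = 0.7492.
θ_c = arcsin(0.7492) = 48.52°.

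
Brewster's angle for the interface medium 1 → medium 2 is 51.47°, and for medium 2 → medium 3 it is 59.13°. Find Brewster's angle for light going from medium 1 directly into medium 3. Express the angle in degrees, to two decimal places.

tan θ_B(1→2) = n₂/n₁ = tan 51.47° = 1.2558.
tan θ_B(2→3) = n₃/n₂ = tan 59.13° = 1.6729.
Multiplying, n₃/n₁ = 1.2558 × 1.6729 = 2.1008, and θ_B(1→3) = arctan 2.1008 = 64.55°.

θ_B ≈ 64.55°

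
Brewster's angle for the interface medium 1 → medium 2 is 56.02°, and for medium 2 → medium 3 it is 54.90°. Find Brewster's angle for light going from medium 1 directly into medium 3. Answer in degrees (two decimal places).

θ_B ≈ 64.65°

Each Brewster angle gives a ratio: n₂/n₁ = tan 56.02° = 1.4837, n₃/n₂ = tan 54.90° = 1.4229.
So n₃/n₁ = (n₂/n₁)(n₃/n₂) = 1.4837 × 1.4229 = 2.1111.
θ_B(1→3) = arctan(2.1111) = 64.65°.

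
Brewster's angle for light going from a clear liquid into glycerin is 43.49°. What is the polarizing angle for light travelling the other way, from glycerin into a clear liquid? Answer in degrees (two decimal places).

θ_B' ≈ 46.51°

tan θ_B' = n₁/n₂ = 1/tan θ_B, so θ_B' = 90° − θ_B.
θ_B' = 90° − 43.49° = 46.51°.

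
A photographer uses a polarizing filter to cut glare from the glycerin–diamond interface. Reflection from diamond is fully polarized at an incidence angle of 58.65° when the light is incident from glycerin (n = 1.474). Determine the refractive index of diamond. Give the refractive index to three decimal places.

n ≈ 2.420

Brewster's law: tan θ_B = n₂/n₁ (light incident in glycerin, refracted into diamond).
n₂ = n₁ tan θ_B = 1.474 × tan 58.65° = 2.420.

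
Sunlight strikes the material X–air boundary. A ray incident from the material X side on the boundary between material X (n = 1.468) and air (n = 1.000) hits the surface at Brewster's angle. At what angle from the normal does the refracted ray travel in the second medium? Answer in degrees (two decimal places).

θ_t ≈ 55.74°

First find Brewster's angle: tan θ_B = 1.000/1.468 = 0.6812, giving θ_B = 34.26°.
The refracted ray is perpendicular to the reflected ray, so θ_t = 90° − θ_B = 55.74°.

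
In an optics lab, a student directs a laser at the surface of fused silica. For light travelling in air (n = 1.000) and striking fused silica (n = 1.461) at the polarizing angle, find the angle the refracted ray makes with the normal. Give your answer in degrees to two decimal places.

θ_t ≈ 34.39°

θ_B = arctan(n₂/n₁) = arctan(1.461/1.000) = 55.61°.
The refracted ray is perpendicular to the reflected ray, so θ_t = 90° − θ_B = 34.39°.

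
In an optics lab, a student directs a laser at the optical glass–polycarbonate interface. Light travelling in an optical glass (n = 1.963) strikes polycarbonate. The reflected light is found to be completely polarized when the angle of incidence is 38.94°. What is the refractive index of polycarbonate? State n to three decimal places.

n ≈ 1.586

At the polarizing angle, tan θ_B = n₂/n₁ with n₁ on the incident side (an optical glass) and n₂ on the transmitted side (polycarbonate).
n₂ = n₁ tan θ_B = 1.963 × tan 38.94° = 1.586.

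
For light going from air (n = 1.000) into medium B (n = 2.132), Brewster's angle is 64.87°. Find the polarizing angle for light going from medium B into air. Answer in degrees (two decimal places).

Reversing the direction swaps n₁ and n₂, so tan θ_B' = 1/tan θ_B and θ_B' = 90° − θ_B.
Hence θ_B' = 90° − 64.87° = 25.13°.

θ_B' ≈ 25.13°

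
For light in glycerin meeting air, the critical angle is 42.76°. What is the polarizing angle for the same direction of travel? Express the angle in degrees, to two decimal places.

θ_B ≈ 34.17°

sin θ_c = n₂/n₁, so n₂/n₁ = sin 42.76° = 0.6789.
Brewster: tan θ_B = n₂/n₁ = 0.6789.
θ_B = arctan(0.6789) = 34.17°.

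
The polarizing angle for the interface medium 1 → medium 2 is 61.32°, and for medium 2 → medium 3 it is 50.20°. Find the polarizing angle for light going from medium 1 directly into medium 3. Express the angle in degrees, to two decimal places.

θ_B ≈ 65.50°

tan θ_B(1→2) = n₂/n₁ = tan 61.32° = 1.8281.
tan θ_B(2→3) = n₃/n₂ = tan 50.20° = 1.2002.
Multiplying, n₃/n₁ = 1.8281 × 1.2002 = 2.1941, and θ_B(1→3) = arctan 2.1941 = 65.50°.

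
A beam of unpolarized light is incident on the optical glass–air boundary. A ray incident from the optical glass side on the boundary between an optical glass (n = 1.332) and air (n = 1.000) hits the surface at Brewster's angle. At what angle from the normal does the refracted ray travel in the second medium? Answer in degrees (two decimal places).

θ_t ≈ 53.10°

tan θ_B = n₂/n₁ = 1.000/1.332 = 0.7508, so θ_B = 36.90°.
The refracted ray is perpendicular to the reflected ray, so θ_t = 90° − θ_B = 53.10°.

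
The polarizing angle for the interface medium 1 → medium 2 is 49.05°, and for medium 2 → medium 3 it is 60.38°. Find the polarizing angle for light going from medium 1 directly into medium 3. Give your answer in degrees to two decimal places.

θ_B ≈ 63.74°

Each Brewster angle gives a ratio: n₂/n₁ = tan 49.05° = 1.1524, n₃/n₂ = tan 60.38° = 1.7589.
Multiplying, n₃/n₁ = 1.1524 × 1.7589 = 2.0269, and θ_B(1→3) = arctan 2.0269 = 63.74°.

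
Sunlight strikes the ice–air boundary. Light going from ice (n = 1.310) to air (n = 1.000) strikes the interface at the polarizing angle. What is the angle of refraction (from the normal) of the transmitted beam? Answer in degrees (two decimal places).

θ_B = arctan(n₂/n₁) = arctan(1.000/1.310) = 37.36°.
The refracted ray is perpendicular to the reflected ray, so θ_t = 90° − θ_B = 52.64°.

θ_t ≈ 52.64°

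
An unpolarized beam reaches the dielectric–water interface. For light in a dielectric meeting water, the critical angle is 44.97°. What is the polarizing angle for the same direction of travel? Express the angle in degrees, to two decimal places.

At the critical angle sin θ_c = n₂/n₁, giving n₂/n₁ = sin 44.97° = 0.7067.
Then tan θ_B = n₂/n₁ = 0.7067, so θ_B = arctan 0.7067 = 35.25°.

θ_B ≈ 35.25°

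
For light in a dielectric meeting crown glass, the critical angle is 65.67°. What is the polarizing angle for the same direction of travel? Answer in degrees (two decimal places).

sin θ_c = n₂/n₁, so n₂/n₁ = sin 65.67° = 0.9112.
Brewster: tan θ_B = n₂/n₁ = 0.9112.
θ_B = arctan(0.9112) = 42.34°.

θ_B ≈ 42.34°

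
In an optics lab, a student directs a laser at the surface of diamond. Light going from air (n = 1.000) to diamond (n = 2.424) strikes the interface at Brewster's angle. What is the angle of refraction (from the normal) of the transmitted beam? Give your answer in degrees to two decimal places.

First find Brewster's angle: tan θ_B = 2.424/1.000 = 2.4240, giving θ_B = 67.58°.
At Brewster's angle the reflected and refracted rays are perpendicular, so θ_t = 90° − θ_B = 90° − 67.58° = 22.42°.

θ_t ≈ 22.42°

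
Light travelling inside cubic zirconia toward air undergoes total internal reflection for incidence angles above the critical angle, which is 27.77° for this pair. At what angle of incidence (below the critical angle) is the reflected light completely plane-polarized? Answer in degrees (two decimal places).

θ_B ≈ 24.98°

At the critical angle sin θ_c = n₂/n₁, giving n₂/n₁ = sin 27.77° = 0.4659.
Then tan θ_B = n₂/n₁ = 0.4659, so θ_B = arctan 0.4659 = 24.98°.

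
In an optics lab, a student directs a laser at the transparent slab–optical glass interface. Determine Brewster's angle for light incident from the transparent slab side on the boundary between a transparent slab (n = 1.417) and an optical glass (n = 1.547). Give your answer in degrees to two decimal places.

θ_B ≈ 47.51°

tan θ_B = n₂/n₁ = 1.547/1.417 = 1.0917.
So θ_B = arctan 1.0917 = 47.51°.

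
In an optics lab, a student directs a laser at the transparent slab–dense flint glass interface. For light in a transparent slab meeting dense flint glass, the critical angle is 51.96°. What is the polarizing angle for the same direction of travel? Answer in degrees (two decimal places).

θ_B ≈ 38.22°

n₂/n₁ = sin θ_c = sin 51.96° = 0.7876.
tan θ_B equals the same ratio, so θ_B = arctan(0.7876) = 38.22°.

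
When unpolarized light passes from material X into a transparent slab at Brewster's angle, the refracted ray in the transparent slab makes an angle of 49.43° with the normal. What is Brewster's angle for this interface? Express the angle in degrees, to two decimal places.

At Brewster's angle the reflected and refracted rays are perpendicular, so θ_B + θ_t = 90°.
θ_B = 90° − 49.43° = 40.57°.

θ_B ≈ 40.57°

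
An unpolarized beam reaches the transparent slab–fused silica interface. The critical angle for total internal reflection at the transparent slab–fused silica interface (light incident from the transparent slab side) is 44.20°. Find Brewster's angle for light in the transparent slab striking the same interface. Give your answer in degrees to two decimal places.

θ_B ≈ 34.88°

sin θ_c = n₂/n₁, so n₂/n₁ = sin 44.20° = 0.6972.
Brewster: tan θ_B = n₂/n₁ = 0.6972.
θ_B = arctan(0.6972) = 34.88°.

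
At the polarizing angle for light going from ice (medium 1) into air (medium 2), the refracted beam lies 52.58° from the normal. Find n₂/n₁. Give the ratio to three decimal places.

n₂/n₁ ≈ 0.765

At Brewster incidence θ_B = 90° − θ_t = 90° − 52.58° = 37.42°.
Then n₂/n₁ = tan θ_B = tan 37.42° = 0.765.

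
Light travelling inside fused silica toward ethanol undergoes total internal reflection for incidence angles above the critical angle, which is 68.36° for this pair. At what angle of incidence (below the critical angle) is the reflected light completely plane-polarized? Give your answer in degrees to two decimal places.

n₂/n₁ = sin θ_c = sin 68.36° = 0.9295.
tan θ_B equals the same ratio, so θ_B = arctan(0.9295) = 42.91°.

θ_B ≈ 42.91°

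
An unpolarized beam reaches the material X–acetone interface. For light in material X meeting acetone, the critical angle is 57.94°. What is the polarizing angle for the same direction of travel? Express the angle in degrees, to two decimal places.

θ_B ≈ 40.28°

sin θ_c = n₂/n₁, so n₂/n₁ = sin 57.94° = 0.8475.
Brewster: tan θ_B = n₂/n₁ = 0.8475.
θ_B = arctan(0.8475) = 40.28°.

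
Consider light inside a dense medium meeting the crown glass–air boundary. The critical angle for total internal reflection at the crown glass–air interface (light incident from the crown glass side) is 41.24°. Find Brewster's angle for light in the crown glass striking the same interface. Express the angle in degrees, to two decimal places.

θ_B ≈ 33.39°

n₂/n₁ = sin θ_c = sin 41.24° = 0.6592.
tan θ_B equals the same ratio, so θ_B = arctan(0.6592) = 33.39°.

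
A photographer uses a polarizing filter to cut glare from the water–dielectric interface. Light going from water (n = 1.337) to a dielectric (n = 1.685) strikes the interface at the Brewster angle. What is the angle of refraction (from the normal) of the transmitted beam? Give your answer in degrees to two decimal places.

First find Brewster's angle: tan θ_B = 1.685/1.337 = 1.2603, giving θ_B = 51.57°.
Since θ_B + θ_t = 90° at Brewster incidence, θ_t = 90° − 51.57° = 38.43°.

θ_t ≈ 38.43°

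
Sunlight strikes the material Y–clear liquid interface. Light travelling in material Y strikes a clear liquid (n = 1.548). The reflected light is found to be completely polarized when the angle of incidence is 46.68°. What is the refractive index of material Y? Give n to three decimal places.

At Brewster's angle, tan θ_B = n₂/n₁ with n₁ on the incident side (material Y) and n₂ on the transmitted side (a clear liquid).
n₁ = n₂ / tan θ_B = 1.548 / tan 46.68° = 1.460.

n ≈ 1.460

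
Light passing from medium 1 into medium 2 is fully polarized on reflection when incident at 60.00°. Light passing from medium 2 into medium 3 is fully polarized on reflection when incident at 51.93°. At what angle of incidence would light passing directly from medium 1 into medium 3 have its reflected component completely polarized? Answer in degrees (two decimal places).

θ_B ≈ 65.67°

tan θ_B(1→2) = n₂/n₁ = tan 60.00° = 1.7321.
tan θ_B(2→3) = n₃/n₂ = tan 51.93° = 1.2767.
n₃/n₁ = 2.2113. Then tan θ_B(1→3) = n₃/n₁, so θ_B(1→3) = arctan(2.2113) = 65.67°.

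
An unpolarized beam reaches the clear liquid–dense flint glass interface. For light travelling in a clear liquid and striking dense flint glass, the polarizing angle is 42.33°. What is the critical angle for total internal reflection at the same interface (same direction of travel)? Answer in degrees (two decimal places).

tan θ_B = n₂/n₁ = tan 42.33° = 0.9109.
Total internal reflection: sin θ_c = n₂/n₁ = 0.9109.
θ_c = arcsin(0.9109) = 65.63°.

θ_c ≈ 65.63°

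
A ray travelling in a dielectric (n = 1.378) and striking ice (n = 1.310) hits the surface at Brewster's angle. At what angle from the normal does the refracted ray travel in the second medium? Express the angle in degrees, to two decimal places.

First find Brewster's angle: tan θ_B = 1.310/1.378 = 0.9507, giving θ_B = 43.55°.
Since θ_B + θ_t = 90° at Brewster incidence, θ_t = 90° − 43.55° = 46.45°.

θ_t ≈ 46.45°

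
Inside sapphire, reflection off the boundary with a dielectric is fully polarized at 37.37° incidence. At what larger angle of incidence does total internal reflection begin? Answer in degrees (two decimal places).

tan θ_B = n₂/n₁ = tan 37.37° = 0.7637.
Total internal reflection: sin θ_c = n₂/n₁ = 0.7637.
θ_c = arcsin(0.7637) = 49.79°.

θ_c ≈ 49.79°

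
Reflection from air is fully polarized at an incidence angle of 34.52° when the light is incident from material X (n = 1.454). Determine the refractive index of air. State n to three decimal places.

At the Brewster angle, tan θ_B = n₂/n₁ with n₁ on the incident side (material X) and n₂ on the transmitted side (air).
n₂ = n₁ tan θ_B = 1.454 × tan 34.52° = 1.000.

n ≈ 1.000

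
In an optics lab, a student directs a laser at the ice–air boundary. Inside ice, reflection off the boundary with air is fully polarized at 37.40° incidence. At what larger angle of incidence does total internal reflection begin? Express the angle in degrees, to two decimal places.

θ_c ≈ 49.87°

n₂/n₁ = tan 37.40° = 0.7646; the critical angle satisfies sin θ_c = n₂/n₁.
θ_c = arcsin(0.7646) = 49.87°.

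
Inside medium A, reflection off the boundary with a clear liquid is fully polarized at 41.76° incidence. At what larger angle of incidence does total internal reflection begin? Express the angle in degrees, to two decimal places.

θ_c ≈ 63.23°

From Brewster, n₂/n₁ = tan θ_B = tan 41.76° = 0.8928.
Then sin θ_c = n₂/n₁ = 0.8928, so θ_c = arcsin 0.8928 = 63.23°.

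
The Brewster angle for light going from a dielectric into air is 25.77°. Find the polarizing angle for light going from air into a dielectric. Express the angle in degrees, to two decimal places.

The two Brewster angles are complementary: θ_B' = 90° − θ_B = 90° − 25.77° = 64.23°.

θ_B' ≈ 64.23°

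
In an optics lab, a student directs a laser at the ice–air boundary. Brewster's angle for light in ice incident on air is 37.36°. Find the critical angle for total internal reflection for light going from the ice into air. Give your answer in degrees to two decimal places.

θ_c ≈ 49.77°

From Brewster, n₂/n₁ = tan θ_B = tan 37.36° = 0.7635.
Then sin θ_c = n₂/n₁ = 0.7635, so θ_c = arcsin 0.7635 = 49.77°.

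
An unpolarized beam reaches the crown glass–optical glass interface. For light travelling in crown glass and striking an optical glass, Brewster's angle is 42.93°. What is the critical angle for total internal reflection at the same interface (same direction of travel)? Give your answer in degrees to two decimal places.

n₂/n₁ = tan 42.93° = 0.9302; the critical angle satisfies sin θ_c = n₂/n₁.
θ_c = arcsin(0.9302) = 68.47°.

θ_c ≈ 68.47°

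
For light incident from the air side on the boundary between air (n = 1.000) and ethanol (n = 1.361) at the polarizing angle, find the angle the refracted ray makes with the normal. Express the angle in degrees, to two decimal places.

θ_t ≈ 36.31°

tan θ_B = n₂/n₁ = 1.361/1.000 = 1.3610, so θ_B = 53.69°.
Since θ_B + θ_t = 90° at Brewster incidence, θ_t = 90° − 53.69° = 36.31°.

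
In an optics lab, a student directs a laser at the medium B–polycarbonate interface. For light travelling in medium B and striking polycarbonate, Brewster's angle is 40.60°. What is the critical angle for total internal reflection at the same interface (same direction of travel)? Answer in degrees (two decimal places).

θ_c ≈ 58.99°

n₂/n₁ = tan 40.60° = 0.8571; the critical angle satisfies sin θ_c = n₂/n₁.
θ_c = arcsin(0.8571) = 58.99°.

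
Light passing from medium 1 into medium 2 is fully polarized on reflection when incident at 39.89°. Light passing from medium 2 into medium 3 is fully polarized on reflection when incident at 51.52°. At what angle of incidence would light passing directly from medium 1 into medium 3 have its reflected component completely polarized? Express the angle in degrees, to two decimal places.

tan θ_B(1→2) = n₂/n₁ = tan 39.89° = 0.8358.
tan θ_B(2→3) = n₃/n₂ = tan 51.52° = 1.2581.
Multiplying, n₃/n₁ = 0.8358 × 1.2581 = 1.0515, and θ_B(1→3) = arctan 1.0515 = 46.44°.

θ_B ≈ 46.44°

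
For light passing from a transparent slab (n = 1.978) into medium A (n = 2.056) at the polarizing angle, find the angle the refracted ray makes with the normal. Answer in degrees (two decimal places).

θ_t ≈ 43.89°

θ_B = arctan(n₂/n₁) = arctan(2.056/1.978) = 46.11°.
The refracted ray is perpendicular to the reflected ray, so θ_t = 90° − θ_B = 43.89°.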